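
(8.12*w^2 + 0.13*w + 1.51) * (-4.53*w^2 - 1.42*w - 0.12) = -36.7836*w^4 - 12.1193*w^3 - 7.9993*w^2 - 2.1598*w - 0.1812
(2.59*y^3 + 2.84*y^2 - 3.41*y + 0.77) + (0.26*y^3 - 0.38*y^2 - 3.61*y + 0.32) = 2.85*y^3 + 2.46*y^2 - 7.02*y + 1.09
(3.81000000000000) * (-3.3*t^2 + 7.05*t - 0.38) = -12.573*t^2 + 26.8605*t - 1.4478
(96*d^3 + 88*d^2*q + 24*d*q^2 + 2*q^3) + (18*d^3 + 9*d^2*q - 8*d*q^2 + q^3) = 114*d^3 + 97*d^2*q + 16*d*q^2 + 3*q^3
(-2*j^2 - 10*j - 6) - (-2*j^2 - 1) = -10*j - 5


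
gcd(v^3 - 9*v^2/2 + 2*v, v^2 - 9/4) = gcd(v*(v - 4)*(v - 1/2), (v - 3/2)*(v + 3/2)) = 1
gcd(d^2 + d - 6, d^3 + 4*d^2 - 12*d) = d - 2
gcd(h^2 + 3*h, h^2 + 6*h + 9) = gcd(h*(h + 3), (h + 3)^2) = h + 3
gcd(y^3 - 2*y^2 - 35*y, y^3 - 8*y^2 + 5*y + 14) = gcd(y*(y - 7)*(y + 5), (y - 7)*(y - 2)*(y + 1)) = y - 7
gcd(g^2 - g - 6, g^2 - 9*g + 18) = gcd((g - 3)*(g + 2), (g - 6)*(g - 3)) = g - 3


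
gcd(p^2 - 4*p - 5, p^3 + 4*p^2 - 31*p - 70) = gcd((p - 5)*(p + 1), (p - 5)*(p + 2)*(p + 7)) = p - 5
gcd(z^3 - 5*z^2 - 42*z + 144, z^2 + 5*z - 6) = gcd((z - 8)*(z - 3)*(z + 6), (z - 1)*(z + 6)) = z + 6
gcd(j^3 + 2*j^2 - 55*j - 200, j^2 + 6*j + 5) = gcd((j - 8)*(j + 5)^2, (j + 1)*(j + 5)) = j + 5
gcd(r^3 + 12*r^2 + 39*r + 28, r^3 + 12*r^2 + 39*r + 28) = r^3 + 12*r^2 + 39*r + 28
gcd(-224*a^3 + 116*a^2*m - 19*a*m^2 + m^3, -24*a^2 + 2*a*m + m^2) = 4*a - m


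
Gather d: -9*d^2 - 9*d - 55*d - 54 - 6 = -9*d^2 - 64*d - 60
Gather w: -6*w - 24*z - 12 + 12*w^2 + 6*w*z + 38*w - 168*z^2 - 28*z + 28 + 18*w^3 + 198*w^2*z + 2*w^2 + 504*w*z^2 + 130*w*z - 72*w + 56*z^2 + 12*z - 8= 18*w^3 + w^2*(198*z + 14) + w*(504*z^2 + 136*z - 40) - 112*z^2 - 40*z + 8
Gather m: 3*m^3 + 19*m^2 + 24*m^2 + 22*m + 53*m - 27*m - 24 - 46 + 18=3*m^3 + 43*m^2 + 48*m - 52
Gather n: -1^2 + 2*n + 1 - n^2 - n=-n^2 + n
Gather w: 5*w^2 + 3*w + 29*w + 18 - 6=5*w^2 + 32*w + 12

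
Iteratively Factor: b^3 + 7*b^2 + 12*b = (b + 4)*(b^2 + 3*b) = b*(b + 4)*(b + 3)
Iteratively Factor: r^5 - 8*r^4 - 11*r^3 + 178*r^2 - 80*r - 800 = (r + 4)*(r^4 - 12*r^3 + 37*r^2 + 30*r - 200) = (r - 5)*(r + 4)*(r^3 - 7*r^2 + 2*r + 40) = (r - 5)*(r + 2)*(r + 4)*(r^2 - 9*r + 20) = (r - 5)^2*(r + 2)*(r + 4)*(r - 4)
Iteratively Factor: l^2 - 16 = (l - 4)*(l + 4)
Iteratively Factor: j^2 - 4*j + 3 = (j - 1)*(j - 3)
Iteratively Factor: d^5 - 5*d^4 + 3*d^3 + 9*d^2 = (d - 3)*(d^4 - 2*d^3 - 3*d^2) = d*(d - 3)*(d^3 - 2*d^2 - 3*d) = d*(d - 3)^2*(d^2 + d) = d*(d - 3)^2*(d + 1)*(d)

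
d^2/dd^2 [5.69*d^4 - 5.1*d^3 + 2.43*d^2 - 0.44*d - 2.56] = 68.28*d^2 - 30.6*d + 4.86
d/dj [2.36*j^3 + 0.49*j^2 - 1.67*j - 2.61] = 7.08*j^2 + 0.98*j - 1.67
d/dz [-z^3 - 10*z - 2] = -3*z^2 - 10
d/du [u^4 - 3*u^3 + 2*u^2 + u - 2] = 4*u^3 - 9*u^2 + 4*u + 1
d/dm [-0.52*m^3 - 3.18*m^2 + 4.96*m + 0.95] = -1.56*m^2 - 6.36*m + 4.96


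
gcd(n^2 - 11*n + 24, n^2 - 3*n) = n - 3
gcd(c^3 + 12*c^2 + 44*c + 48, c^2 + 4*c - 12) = c + 6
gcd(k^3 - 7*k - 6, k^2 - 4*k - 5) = k + 1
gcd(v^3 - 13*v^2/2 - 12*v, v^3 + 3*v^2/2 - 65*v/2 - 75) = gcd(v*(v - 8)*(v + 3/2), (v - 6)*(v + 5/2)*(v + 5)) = 1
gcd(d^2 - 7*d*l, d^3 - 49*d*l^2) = d^2 - 7*d*l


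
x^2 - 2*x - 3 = (x - 3)*(x + 1)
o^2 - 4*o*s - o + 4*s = (o - 1)*(o - 4*s)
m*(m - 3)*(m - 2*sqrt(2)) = m^3 - 3*m^2 - 2*sqrt(2)*m^2 + 6*sqrt(2)*m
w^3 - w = w*(w - 1)*(w + 1)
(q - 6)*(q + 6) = q^2 - 36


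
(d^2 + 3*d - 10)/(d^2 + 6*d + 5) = (d - 2)/(d + 1)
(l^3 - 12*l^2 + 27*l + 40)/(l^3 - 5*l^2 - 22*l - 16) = (l - 5)/(l + 2)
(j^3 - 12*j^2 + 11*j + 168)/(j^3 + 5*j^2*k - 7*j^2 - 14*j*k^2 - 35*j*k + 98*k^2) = (j^2 - 5*j - 24)/(j^2 + 5*j*k - 14*k^2)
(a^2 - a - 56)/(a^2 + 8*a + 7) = (a - 8)/(a + 1)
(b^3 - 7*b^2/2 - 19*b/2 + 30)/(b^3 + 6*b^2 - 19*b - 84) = (b - 5/2)/(b + 7)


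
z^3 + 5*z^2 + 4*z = z*(z + 1)*(z + 4)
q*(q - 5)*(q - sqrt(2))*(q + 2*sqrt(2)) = q^4 - 5*q^3 + sqrt(2)*q^3 - 5*sqrt(2)*q^2 - 4*q^2 + 20*q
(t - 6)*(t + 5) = t^2 - t - 30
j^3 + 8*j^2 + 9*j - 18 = (j - 1)*(j + 3)*(j + 6)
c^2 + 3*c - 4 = (c - 1)*(c + 4)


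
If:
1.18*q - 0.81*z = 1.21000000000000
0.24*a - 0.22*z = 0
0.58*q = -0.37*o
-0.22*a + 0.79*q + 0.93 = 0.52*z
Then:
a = 8.89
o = -12.05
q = 7.68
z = 9.70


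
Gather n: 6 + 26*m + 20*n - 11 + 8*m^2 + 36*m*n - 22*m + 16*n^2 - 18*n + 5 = 8*m^2 + 4*m + 16*n^2 + n*(36*m + 2)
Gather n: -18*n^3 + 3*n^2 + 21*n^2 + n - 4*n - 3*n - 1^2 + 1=-18*n^3 + 24*n^2 - 6*n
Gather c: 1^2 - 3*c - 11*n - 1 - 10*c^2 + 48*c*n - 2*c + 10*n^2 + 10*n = -10*c^2 + c*(48*n - 5) + 10*n^2 - n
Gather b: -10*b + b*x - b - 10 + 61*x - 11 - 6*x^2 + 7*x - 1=b*(x - 11) - 6*x^2 + 68*x - 22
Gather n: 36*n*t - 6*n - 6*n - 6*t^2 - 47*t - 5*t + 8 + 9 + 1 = n*(36*t - 12) - 6*t^2 - 52*t + 18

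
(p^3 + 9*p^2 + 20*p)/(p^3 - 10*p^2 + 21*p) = (p^2 + 9*p + 20)/(p^2 - 10*p + 21)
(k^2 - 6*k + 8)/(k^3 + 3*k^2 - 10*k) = (k - 4)/(k*(k + 5))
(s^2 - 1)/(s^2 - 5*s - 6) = (s - 1)/(s - 6)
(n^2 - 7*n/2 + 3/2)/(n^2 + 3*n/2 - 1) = (n - 3)/(n + 2)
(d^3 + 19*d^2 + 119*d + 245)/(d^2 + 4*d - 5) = (d^2 + 14*d + 49)/(d - 1)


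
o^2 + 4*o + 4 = (o + 2)^2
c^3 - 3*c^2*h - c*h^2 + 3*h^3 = (c - 3*h)*(c - h)*(c + h)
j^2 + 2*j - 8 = (j - 2)*(j + 4)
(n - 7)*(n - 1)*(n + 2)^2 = n^4 - 4*n^3 - 21*n^2 - 4*n + 28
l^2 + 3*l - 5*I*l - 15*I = (l + 3)*(l - 5*I)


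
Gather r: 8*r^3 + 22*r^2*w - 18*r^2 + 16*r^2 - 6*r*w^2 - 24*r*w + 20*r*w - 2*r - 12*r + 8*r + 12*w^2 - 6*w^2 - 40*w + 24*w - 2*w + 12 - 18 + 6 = 8*r^3 + r^2*(22*w - 2) + r*(-6*w^2 - 4*w - 6) + 6*w^2 - 18*w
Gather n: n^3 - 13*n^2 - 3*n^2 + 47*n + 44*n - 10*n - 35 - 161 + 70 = n^3 - 16*n^2 + 81*n - 126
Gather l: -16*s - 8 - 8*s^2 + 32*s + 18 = -8*s^2 + 16*s + 10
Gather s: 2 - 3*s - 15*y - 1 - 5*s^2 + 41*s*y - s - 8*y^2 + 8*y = -5*s^2 + s*(41*y - 4) - 8*y^2 - 7*y + 1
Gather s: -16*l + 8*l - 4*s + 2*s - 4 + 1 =-8*l - 2*s - 3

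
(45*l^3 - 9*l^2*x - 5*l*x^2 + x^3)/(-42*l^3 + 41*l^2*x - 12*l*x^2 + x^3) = (-15*l^2 - 2*l*x + x^2)/(14*l^2 - 9*l*x + x^2)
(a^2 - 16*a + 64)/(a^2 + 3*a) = (a^2 - 16*a + 64)/(a*(a + 3))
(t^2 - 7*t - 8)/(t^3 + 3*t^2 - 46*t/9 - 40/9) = 9*(t^2 - 7*t - 8)/(9*t^3 + 27*t^2 - 46*t - 40)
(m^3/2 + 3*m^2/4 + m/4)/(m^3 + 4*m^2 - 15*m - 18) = m*(2*m + 1)/(4*(m^2 + 3*m - 18))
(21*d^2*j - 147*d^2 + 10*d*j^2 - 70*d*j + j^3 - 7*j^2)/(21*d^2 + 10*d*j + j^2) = j - 7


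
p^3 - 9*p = p*(p - 3)*(p + 3)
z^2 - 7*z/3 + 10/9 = (z - 5/3)*(z - 2/3)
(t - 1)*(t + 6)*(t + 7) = t^3 + 12*t^2 + 29*t - 42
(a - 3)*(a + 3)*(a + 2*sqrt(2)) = a^3 + 2*sqrt(2)*a^2 - 9*a - 18*sqrt(2)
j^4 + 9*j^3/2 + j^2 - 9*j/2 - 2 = (j - 1)*(j + 1/2)*(j + 1)*(j + 4)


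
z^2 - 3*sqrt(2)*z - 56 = (z - 7*sqrt(2))*(z + 4*sqrt(2))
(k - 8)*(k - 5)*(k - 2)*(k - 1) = k^4 - 16*k^3 + 81*k^2 - 146*k + 80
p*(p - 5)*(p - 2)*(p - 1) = p^4 - 8*p^3 + 17*p^2 - 10*p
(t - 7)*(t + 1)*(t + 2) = t^3 - 4*t^2 - 19*t - 14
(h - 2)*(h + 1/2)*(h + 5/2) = h^3 + h^2 - 19*h/4 - 5/2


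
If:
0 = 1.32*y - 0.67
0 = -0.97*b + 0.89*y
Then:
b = 0.47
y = 0.51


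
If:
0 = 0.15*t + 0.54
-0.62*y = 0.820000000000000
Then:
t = -3.60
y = -1.32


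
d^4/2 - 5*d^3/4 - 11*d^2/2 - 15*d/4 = d*(d/2 + 1/2)*(d - 5)*(d + 3/2)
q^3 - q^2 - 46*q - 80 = (q - 8)*(q + 2)*(q + 5)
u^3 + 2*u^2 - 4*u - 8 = (u - 2)*(u + 2)^2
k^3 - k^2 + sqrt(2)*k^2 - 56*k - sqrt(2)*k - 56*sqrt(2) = (k - 8)*(k + 7)*(k + sqrt(2))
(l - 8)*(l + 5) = l^2 - 3*l - 40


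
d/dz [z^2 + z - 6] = 2*z + 1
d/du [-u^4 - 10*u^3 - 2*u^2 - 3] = 2*u*(-2*u^2 - 15*u - 2)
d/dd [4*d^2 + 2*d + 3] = 8*d + 2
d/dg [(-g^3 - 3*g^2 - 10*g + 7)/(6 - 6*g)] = (g^3/3 - g - 1/2)/(g^2 - 2*g + 1)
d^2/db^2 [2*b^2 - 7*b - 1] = 4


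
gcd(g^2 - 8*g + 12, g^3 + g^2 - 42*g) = g - 6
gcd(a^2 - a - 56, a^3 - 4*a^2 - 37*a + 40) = a - 8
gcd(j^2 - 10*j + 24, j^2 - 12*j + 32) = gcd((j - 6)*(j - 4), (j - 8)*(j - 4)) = j - 4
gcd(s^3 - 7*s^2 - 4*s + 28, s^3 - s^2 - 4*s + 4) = s^2 - 4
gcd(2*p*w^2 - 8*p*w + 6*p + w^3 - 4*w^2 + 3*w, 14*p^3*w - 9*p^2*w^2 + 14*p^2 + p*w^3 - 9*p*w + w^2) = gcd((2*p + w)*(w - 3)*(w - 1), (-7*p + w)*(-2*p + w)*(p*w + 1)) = 1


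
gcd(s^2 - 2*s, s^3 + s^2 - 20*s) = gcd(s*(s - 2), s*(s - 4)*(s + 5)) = s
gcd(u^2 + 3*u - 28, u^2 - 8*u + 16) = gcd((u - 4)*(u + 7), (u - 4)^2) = u - 4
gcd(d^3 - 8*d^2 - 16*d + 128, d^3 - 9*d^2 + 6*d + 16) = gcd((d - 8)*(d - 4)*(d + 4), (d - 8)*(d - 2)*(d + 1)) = d - 8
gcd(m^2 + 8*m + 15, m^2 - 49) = 1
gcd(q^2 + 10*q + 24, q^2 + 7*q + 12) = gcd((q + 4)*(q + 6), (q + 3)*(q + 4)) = q + 4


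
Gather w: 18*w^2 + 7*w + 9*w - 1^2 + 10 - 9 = 18*w^2 + 16*w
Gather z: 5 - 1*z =5 - z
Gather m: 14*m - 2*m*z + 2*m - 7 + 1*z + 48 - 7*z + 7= m*(16 - 2*z) - 6*z + 48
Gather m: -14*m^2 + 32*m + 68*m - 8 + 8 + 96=-14*m^2 + 100*m + 96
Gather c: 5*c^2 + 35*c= 5*c^2 + 35*c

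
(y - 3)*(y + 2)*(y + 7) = y^3 + 6*y^2 - 13*y - 42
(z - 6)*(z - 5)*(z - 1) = z^3 - 12*z^2 + 41*z - 30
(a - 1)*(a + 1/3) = a^2 - 2*a/3 - 1/3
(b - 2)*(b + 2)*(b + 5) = b^3 + 5*b^2 - 4*b - 20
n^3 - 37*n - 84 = (n - 7)*(n + 3)*(n + 4)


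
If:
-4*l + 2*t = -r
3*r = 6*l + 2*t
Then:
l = 4*t/3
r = 10*t/3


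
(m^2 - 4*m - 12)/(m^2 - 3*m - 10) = (m - 6)/(m - 5)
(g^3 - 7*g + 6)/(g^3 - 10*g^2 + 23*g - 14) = (g + 3)/(g - 7)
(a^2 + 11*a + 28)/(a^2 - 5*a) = (a^2 + 11*a + 28)/(a*(a - 5))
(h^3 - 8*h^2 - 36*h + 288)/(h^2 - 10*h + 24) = (h^2 - 2*h - 48)/(h - 4)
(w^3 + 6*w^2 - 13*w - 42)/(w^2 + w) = (w^3 + 6*w^2 - 13*w - 42)/(w*(w + 1))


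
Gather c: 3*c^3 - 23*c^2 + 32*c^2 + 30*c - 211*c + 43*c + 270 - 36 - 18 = 3*c^3 + 9*c^2 - 138*c + 216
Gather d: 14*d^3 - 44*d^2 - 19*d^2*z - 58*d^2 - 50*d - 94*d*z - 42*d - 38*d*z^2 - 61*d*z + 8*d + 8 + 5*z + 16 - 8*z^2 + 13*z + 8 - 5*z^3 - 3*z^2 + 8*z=14*d^3 + d^2*(-19*z - 102) + d*(-38*z^2 - 155*z - 84) - 5*z^3 - 11*z^2 + 26*z + 32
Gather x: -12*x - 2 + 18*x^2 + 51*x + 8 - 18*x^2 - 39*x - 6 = 0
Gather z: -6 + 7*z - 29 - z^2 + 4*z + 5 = -z^2 + 11*z - 30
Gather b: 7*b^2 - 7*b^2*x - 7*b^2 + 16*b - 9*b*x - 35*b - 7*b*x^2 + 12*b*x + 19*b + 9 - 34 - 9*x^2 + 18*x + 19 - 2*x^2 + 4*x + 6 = -7*b^2*x + b*(-7*x^2 + 3*x) - 11*x^2 + 22*x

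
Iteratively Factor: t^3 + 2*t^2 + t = (t + 1)*(t^2 + t) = (t + 1)^2*(t)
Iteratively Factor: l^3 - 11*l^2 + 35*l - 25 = (l - 5)*(l^2 - 6*l + 5) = (l - 5)^2*(l - 1)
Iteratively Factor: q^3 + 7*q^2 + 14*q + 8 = (q + 2)*(q^2 + 5*q + 4) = (q + 1)*(q + 2)*(q + 4)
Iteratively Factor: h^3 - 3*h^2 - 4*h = (h)*(h^2 - 3*h - 4) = h*(h - 4)*(h + 1)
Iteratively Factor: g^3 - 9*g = (g - 3)*(g^2 + 3*g) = (g - 3)*(g + 3)*(g)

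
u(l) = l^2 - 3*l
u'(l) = 2*l - 3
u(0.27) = -0.74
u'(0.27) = -2.46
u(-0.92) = 3.61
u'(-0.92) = -4.84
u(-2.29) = 12.11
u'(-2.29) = -7.58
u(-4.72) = 36.44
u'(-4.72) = -12.44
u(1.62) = -2.24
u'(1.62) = 0.24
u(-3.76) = 25.42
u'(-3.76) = -10.52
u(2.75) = -0.69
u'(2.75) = 2.50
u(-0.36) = 1.21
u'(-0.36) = -3.72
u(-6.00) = 54.00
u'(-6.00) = -15.00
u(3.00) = 0.00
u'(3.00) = 3.00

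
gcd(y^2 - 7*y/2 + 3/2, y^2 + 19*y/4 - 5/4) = 1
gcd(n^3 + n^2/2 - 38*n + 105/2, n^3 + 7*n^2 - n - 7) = n + 7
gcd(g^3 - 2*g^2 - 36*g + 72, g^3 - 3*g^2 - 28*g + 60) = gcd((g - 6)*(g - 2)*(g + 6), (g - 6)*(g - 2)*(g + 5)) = g^2 - 8*g + 12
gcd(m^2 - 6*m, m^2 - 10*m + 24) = m - 6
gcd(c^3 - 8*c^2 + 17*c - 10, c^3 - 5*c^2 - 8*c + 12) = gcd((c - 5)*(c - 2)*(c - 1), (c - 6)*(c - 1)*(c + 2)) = c - 1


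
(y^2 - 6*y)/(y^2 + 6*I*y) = (y - 6)/(y + 6*I)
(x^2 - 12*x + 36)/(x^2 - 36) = (x - 6)/(x + 6)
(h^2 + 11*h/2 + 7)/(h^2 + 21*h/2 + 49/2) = (h + 2)/(h + 7)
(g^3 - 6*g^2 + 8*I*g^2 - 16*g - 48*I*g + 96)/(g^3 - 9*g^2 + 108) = (g^2 + 8*I*g - 16)/(g^2 - 3*g - 18)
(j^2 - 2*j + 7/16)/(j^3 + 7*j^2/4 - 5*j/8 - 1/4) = (16*j^2 - 32*j + 7)/(2*(8*j^3 + 14*j^2 - 5*j - 2))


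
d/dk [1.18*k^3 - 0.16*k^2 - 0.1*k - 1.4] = 3.54*k^2 - 0.32*k - 0.1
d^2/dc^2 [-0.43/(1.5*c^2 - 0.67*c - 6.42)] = (-1.935*c^2 + 0.8643*c + 0.43*(3.0*c - 0.67)*(6.0*c - 1.34) + 8.2818)/(-1.5*c^2 + 0.67*c + 6.42)^3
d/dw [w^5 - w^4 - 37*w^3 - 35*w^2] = w*(5*w^3 - 4*w^2 - 111*w - 70)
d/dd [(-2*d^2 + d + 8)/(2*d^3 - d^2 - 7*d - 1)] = (4*d^4 - 4*d^3 - 33*d^2 + 20*d + 55)/(4*d^6 - 4*d^5 - 27*d^4 + 10*d^3 + 51*d^2 + 14*d + 1)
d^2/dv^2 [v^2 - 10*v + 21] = 2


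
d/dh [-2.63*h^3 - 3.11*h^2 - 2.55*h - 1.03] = -7.89*h^2 - 6.22*h - 2.55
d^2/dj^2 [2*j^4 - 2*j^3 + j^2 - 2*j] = 24*j^2 - 12*j + 2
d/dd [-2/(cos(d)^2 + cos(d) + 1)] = -2*(2*cos(d) + 1)*sin(d)/(cos(d)^2 + cos(d) + 1)^2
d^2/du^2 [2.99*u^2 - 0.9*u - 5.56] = 5.98000000000000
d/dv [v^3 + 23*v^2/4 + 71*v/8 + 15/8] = 3*v^2 + 23*v/2 + 71/8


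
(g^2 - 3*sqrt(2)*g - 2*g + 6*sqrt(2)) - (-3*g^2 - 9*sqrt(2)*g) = 4*g^2 - 2*g + 6*sqrt(2)*g + 6*sqrt(2)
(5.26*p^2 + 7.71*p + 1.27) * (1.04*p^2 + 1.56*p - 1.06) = 5.4704*p^4 + 16.224*p^3 + 7.7728*p^2 - 6.1914*p - 1.3462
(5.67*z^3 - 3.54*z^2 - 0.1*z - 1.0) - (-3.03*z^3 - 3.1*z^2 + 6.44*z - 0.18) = 8.7*z^3 - 0.44*z^2 - 6.54*z - 0.82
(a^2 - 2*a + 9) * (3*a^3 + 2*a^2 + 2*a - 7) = 3*a^5 - 4*a^4 + 25*a^3 + 7*a^2 + 32*a - 63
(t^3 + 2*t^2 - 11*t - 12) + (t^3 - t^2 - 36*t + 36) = 2*t^3 + t^2 - 47*t + 24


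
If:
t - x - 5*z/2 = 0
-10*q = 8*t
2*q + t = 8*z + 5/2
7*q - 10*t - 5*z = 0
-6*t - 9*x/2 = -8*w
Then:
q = -50/609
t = 125/1218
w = 475/812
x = 550/609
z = -65/203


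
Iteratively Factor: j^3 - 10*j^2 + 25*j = (j - 5)*(j^2 - 5*j) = (j - 5)^2*(j)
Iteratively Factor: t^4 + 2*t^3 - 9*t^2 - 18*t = (t + 2)*(t^3 - 9*t) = (t - 3)*(t + 2)*(t^2 + 3*t) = t*(t - 3)*(t + 2)*(t + 3)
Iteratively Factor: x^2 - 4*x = (x - 4)*(x)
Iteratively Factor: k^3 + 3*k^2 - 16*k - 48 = (k - 4)*(k^2 + 7*k + 12) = (k - 4)*(k + 3)*(k + 4)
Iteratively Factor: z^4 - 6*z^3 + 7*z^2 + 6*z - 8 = (z - 1)*(z^3 - 5*z^2 + 2*z + 8) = (z - 4)*(z - 1)*(z^2 - z - 2) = (z - 4)*(z - 2)*(z - 1)*(z + 1)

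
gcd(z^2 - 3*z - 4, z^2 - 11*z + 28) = z - 4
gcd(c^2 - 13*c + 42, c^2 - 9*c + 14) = c - 7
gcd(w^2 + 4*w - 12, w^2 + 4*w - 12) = w^2 + 4*w - 12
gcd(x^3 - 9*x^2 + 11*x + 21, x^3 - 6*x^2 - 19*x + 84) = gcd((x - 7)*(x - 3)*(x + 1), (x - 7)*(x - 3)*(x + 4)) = x^2 - 10*x + 21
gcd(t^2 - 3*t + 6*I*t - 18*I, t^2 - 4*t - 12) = 1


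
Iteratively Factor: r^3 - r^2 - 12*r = (r)*(r^2 - r - 12) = r*(r + 3)*(r - 4)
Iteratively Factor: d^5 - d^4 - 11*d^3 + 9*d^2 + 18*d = (d - 3)*(d^4 + 2*d^3 - 5*d^2 - 6*d) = (d - 3)*(d - 2)*(d^3 + 4*d^2 + 3*d) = (d - 3)*(d - 2)*(d + 1)*(d^2 + 3*d) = (d - 3)*(d - 2)*(d + 1)*(d + 3)*(d)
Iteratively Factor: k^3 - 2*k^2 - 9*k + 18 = (k + 3)*(k^2 - 5*k + 6) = (k - 3)*(k + 3)*(k - 2)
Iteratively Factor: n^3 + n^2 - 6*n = (n + 3)*(n^2 - 2*n) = n*(n + 3)*(n - 2)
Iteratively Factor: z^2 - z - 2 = (z - 2)*(z + 1)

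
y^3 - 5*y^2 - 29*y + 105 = (y - 7)*(y - 3)*(y + 5)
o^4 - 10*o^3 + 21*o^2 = o^2*(o - 7)*(o - 3)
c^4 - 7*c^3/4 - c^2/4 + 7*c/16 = c*(c - 7/4)*(c - 1/2)*(c + 1/2)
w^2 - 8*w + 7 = (w - 7)*(w - 1)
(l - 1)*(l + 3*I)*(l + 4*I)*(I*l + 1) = I*l^4 - 6*l^3 - I*l^3 + 6*l^2 - 5*I*l^2 - 12*l + 5*I*l + 12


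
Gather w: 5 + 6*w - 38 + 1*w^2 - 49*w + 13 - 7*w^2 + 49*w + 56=-6*w^2 + 6*w + 36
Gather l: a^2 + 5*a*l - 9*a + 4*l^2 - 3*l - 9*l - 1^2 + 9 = a^2 - 9*a + 4*l^2 + l*(5*a - 12) + 8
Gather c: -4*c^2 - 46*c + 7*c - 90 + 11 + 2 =-4*c^2 - 39*c - 77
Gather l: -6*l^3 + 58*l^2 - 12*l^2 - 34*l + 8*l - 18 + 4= -6*l^3 + 46*l^2 - 26*l - 14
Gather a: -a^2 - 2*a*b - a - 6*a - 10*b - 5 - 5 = -a^2 + a*(-2*b - 7) - 10*b - 10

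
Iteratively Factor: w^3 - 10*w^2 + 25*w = (w - 5)*(w^2 - 5*w) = (w - 5)^2*(w)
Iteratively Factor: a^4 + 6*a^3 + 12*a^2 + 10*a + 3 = (a + 1)*(a^3 + 5*a^2 + 7*a + 3) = (a + 1)^2*(a^2 + 4*a + 3) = (a + 1)^3*(a + 3)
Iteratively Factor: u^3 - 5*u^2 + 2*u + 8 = (u - 4)*(u^2 - u - 2) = (u - 4)*(u + 1)*(u - 2)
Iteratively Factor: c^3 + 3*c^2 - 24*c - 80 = (c + 4)*(c^2 - c - 20) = (c + 4)^2*(c - 5)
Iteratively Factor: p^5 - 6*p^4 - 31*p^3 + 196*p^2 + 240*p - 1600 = (p + 4)*(p^4 - 10*p^3 + 9*p^2 + 160*p - 400) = (p - 5)*(p + 4)*(p^3 - 5*p^2 - 16*p + 80) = (p - 5)*(p + 4)^2*(p^2 - 9*p + 20) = (p - 5)*(p - 4)*(p + 4)^2*(p - 5)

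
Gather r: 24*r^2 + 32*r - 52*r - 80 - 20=24*r^2 - 20*r - 100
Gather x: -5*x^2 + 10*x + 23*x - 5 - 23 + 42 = -5*x^2 + 33*x + 14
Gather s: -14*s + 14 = 14 - 14*s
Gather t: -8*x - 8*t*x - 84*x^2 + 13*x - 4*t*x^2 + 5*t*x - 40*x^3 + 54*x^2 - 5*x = t*(-4*x^2 - 3*x) - 40*x^3 - 30*x^2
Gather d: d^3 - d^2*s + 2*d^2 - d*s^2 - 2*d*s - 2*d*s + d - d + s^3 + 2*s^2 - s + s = d^3 + d^2*(2 - s) + d*(-s^2 - 4*s) + s^3 + 2*s^2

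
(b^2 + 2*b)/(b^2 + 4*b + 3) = b*(b + 2)/(b^2 + 4*b + 3)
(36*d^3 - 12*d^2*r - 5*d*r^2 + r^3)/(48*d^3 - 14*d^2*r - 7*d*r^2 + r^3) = (-6*d + r)/(-8*d + r)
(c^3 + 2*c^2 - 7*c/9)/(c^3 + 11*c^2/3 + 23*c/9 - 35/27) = 3*c/(3*c + 5)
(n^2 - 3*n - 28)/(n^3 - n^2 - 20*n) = (n - 7)/(n*(n - 5))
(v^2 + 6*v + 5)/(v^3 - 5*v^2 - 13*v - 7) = (v + 5)/(v^2 - 6*v - 7)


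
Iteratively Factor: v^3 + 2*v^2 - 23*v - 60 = (v + 4)*(v^2 - 2*v - 15) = (v + 3)*(v + 4)*(v - 5)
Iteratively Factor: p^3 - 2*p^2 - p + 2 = (p + 1)*(p^2 - 3*p + 2) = (p - 2)*(p + 1)*(p - 1)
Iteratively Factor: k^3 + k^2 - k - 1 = (k - 1)*(k^2 + 2*k + 1) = (k - 1)*(k + 1)*(k + 1)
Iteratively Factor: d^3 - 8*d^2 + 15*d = (d - 5)*(d^2 - 3*d) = d*(d - 5)*(d - 3)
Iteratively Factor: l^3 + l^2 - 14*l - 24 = (l + 2)*(l^2 - l - 12) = (l + 2)*(l + 3)*(l - 4)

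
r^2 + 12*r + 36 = (r + 6)^2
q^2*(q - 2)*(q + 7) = q^4 + 5*q^3 - 14*q^2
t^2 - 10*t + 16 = (t - 8)*(t - 2)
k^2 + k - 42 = (k - 6)*(k + 7)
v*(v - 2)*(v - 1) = v^3 - 3*v^2 + 2*v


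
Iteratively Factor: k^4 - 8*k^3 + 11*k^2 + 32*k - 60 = (k + 2)*(k^3 - 10*k^2 + 31*k - 30) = (k - 2)*(k + 2)*(k^2 - 8*k + 15) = (k - 5)*(k - 2)*(k + 2)*(k - 3)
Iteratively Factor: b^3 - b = (b - 1)*(b^2 + b) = b*(b - 1)*(b + 1)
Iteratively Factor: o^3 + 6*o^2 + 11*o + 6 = (o + 1)*(o^2 + 5*o + 6) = (o + 1)*(o + 2)*(o + 3)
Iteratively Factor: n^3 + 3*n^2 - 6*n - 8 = (n - 2)*(n^2 + 5*n + 4) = (n - 2)*(n + 1)*(n + 4)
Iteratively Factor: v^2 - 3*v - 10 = (v + 2)*(v - 5)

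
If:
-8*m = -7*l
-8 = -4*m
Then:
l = 16/7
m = 2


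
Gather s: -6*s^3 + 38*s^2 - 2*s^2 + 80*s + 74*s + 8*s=-6*s^3 + 36*s^2 + 162*s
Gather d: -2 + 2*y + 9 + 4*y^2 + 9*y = 4*y^2 + 11*y + 7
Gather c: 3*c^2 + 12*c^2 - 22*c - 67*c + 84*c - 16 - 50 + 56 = 15*c^2 - 5*c - 10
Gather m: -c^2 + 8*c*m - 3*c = -c^2 + 8*c*m - 3*c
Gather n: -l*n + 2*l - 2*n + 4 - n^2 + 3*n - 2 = 2*l - n^2 + n*(1 - l) + 2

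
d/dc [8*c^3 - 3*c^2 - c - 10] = 24*c^2 - 6*c - 1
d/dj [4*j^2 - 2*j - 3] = 8*j - 2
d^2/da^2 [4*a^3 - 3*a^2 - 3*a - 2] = 24*a - 6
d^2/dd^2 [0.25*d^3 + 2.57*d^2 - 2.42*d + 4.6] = 1.5*d + 5.14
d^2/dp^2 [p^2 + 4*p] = 2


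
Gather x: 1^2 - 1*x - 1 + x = 0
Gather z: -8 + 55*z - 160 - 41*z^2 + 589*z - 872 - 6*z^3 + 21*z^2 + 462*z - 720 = -6*z^3 - 20*z^2 + 1106*z - 1760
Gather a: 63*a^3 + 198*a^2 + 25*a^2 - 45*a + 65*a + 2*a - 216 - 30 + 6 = 63*a^3 + 223*a^2 + 22*a - 240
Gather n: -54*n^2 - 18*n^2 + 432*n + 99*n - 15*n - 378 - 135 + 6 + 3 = -72*n^2 + 516*n - 504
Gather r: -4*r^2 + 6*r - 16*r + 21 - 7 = -4*r^2 - 10*r + 14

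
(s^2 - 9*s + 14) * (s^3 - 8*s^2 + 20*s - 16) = s^5 - 17*s^4 + 106*s^3 - 308*s^2 + 424*s - 224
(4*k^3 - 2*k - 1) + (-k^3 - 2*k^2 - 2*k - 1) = 3*k^3 - 2*k^2 - 4*k - 2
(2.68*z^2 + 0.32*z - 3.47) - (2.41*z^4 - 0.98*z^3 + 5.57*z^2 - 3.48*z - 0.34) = -2.41*z^4 + 0.98*z^3 - 2.89*z^2 + 3.8*z - 3.13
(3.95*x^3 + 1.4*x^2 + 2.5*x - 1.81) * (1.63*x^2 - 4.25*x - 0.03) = 6.4385*x^5 - 14.5055*x^4 - 1.9935*x^3 - 13.6173*x^2 + 7.6175*x + 0.0543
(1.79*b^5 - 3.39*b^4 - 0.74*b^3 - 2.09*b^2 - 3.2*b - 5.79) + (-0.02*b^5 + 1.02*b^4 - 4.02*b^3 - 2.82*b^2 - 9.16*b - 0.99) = 1.77*b^5 - 2.37*b^4 - 4.76*b^3 - 4.91*b^2 - 12.36*b - 6.78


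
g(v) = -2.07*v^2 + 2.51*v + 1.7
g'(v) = 2.51 - 4.14*v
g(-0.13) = 1.34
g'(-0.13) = 3.05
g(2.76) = -7.14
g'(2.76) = -8.92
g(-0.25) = 0.94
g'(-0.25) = 3.54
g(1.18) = 1.78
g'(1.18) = -2.38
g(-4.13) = -43.97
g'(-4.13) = 19.61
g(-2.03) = -11.93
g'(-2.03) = 10.91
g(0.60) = 2.46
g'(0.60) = 0.03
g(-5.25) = -68.53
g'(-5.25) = 24.24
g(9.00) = -143.38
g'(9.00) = -34.75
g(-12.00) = -326.50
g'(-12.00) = 52.19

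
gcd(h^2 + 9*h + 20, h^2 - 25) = h + 5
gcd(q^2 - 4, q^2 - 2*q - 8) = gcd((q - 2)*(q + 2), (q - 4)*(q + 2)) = q + 2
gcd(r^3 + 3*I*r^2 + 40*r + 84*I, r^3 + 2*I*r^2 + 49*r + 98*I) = r^2 + 9*I*r - 14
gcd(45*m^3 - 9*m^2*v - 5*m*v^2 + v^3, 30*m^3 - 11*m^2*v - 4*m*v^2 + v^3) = -15*m^2 - 2*m*v + v^2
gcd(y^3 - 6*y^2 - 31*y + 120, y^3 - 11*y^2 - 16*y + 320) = y^2 - 3*y - 40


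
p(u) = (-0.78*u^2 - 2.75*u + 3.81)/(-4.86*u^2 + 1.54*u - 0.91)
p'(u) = (-1.56*u - 2.75)/(-4.86*u^2 + 1.54*u - 0.91) + (9.72*u - 1.54)*(-0.78*u^2 - 2.75*u + 3.81)/(-4.86*u^2 + 1.54*u - 0.91)^2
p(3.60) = 0.28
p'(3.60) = -0.02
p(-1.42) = -0.48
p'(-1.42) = -0.53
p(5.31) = 0.25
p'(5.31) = -0.01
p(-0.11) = -3.60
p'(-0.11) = -6.00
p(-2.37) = -0.19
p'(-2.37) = -0.17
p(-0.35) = -2.29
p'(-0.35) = -4.45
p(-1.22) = -0.60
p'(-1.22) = -0.72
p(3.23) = 0.28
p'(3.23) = -0.01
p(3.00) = 0.29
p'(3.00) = -0.01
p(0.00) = -4.19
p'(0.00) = -4.06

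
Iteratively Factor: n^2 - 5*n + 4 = (n - 4)*(n - 1)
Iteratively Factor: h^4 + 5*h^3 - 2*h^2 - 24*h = (h + 3)*(h^3 + 2*h^2 - 8*h) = (h + 3)*(h + 4)*(h^2 - 2*h) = (h - 2)*(h + 3)*(h + 4)*(h)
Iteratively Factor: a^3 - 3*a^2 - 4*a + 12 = (a - 2)*(a^2 - a - 6) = (a - 3)*(a - 2)*(a + 2)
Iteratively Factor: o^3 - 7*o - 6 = (o + 1)*(o^2 - o - 6) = (o - 3)*(o + 1)*(o + 2)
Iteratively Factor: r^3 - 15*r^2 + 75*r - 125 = (r - 5)*(r^2 - 10*r + 25) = (r - 5)^2*(r - 5)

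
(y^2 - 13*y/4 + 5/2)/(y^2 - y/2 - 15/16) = 4*(y - 2)/(4*y + 3)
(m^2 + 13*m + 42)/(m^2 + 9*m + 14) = (m + 6)/(m + 2)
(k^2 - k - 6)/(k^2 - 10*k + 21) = (k + 2)/(k - 7)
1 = 1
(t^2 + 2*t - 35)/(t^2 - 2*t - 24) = (-t^2 - 2*t + 35)/(-t^2 + 2*t + 24)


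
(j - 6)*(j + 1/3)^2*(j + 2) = j^4 - 10*j^3/3 - 131*j^2/9 - 76*j/9 - 4/3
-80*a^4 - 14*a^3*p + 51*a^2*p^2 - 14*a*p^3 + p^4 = (-8*a + p)*(-5*a + p)*(-2*a + p)*(a + p)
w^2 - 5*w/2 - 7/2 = (w - 7/2)*(w + 1)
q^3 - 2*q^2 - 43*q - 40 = (q - 8)*(q + 1)*(q + 5)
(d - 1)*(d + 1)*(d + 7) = d^3 + 7*d^2 - d - 7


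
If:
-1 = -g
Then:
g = 1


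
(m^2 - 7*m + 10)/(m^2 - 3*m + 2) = (m - 5)/(m - 1)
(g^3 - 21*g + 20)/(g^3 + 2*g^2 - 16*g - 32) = (g^2 + 4*g - 5)/(g^2 + 6*g + 8)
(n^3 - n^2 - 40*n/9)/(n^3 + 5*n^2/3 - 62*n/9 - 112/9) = n*(3*n + 5)/(3*n^2 + 13*n + 14)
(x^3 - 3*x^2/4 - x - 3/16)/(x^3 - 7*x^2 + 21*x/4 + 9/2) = (x + 1/4)/(x - 6)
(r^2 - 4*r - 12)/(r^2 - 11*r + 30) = (r + 2)/(r - 5)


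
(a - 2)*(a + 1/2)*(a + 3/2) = a^3 - 13*a/4 - 3/2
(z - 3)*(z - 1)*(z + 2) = z^3 - 2*z^2 - 5*z + 6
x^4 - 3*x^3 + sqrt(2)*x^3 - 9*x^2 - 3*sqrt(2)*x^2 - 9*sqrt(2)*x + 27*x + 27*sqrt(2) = (x - 3)^2*(x + 3)*(x + sqrt(2))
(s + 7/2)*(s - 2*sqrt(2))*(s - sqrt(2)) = s^3 - 3*sqrt(2)*s^2 + 7*s^2/2 - 21*sqrt(2)*s/2 + 4*s + 14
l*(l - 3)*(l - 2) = l^3 - 5*l^2 + 6*l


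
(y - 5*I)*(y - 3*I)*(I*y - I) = I*y^3 + 8*y^2 - I*y^2 - 8*y - 15*I*y + 15*I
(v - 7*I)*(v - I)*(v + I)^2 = v^4 - 6*I*v^3 + 8*v^2 - 6*I*v + 7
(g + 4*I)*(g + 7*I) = g^2 + 11*I*g - 28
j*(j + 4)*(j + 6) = j^3 + 10*j^2 + 24*j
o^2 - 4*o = o*(o - 4)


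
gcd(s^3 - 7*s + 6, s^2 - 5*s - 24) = s + 3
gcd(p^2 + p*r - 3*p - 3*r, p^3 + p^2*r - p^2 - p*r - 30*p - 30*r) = p + r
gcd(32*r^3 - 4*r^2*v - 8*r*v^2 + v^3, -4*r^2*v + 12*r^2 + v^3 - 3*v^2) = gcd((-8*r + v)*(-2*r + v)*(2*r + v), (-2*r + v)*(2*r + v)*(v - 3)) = 4*r^2 - v^2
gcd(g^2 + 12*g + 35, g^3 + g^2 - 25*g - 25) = g + 5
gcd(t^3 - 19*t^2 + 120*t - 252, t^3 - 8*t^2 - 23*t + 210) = t^2 - 13*t + 42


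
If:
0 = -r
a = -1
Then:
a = -1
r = 0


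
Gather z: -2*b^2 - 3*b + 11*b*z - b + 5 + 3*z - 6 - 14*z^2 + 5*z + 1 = -2*b^2 - 4*b - 14*z^2 + z*(11*b + 8)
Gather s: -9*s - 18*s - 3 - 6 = -27*s - 9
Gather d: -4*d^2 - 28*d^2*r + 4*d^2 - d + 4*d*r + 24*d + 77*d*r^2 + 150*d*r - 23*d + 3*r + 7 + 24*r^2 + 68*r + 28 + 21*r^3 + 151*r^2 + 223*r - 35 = -28*d^2*r + d*(77*r^2 + 154*r) + 21*r^3 + 175*r^2 + 294*r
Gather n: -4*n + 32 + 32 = 64 - 4*n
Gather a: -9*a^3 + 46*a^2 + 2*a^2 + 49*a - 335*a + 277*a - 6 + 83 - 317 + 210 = -9*a^3 + 48*a^2 - 9*a - 30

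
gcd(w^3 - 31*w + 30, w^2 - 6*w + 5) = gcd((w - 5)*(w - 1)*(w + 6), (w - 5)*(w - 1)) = w^2 - 6*w + 5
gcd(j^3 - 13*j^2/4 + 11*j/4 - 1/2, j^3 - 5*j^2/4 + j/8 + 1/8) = j - 1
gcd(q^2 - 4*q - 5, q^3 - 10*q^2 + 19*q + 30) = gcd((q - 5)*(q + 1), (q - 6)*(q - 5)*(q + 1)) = q^2 - 4*q - 5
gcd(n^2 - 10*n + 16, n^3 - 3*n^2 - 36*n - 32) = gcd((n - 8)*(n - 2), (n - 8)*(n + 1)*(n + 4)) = n - 8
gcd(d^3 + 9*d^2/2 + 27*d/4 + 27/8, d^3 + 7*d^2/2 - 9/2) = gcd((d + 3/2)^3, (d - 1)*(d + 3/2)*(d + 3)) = d + 3/2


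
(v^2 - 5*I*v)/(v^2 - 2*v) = (v - 5*I)/(v - 2)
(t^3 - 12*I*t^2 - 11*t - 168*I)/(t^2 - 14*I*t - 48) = (t^2 - 4*I*t + 21)/(t - 6*I)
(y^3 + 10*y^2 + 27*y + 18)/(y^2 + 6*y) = y + 4 + 3/y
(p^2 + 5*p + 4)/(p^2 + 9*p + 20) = (p + 1)/(p + 5)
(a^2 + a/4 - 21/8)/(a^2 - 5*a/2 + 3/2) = (a + 7/4)/(a - 1)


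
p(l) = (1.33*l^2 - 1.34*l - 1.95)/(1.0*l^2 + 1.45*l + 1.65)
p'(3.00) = 0.24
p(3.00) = 0.40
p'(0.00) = 0.23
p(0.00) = -1.18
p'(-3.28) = 0.15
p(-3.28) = 2.19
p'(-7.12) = 0.06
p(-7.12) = 1.79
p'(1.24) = 0.64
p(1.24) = -0.31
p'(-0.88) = -3.14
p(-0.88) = 0.23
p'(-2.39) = -0.03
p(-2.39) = 2.27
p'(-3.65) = 0.15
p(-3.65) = 2.13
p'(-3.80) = 0.15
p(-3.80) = 2.11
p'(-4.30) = 0.13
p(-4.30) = 2.04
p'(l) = (-2.0*l - 1.45)*(1.33*l^2 - 1.34*l - 1.95)/(1.0*l^2 + 1.45*l + 1.65)^2 + (2.66*l - 1.34)/(1.0*l^2 + 1.45*l + 1.65) = (3.2685*l^2 + 8.289*l + 0.6165)/(1.0*l^4 + 2.9*l^3 + 5.4025*l^2 + 4.785*l + 2.7225)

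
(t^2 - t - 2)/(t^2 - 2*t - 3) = (t - 2)/(t - 3)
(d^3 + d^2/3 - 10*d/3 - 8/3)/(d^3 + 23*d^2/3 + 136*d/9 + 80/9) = 3*(d^2 - d - 2)/(3*d^2 + 19*d + 20)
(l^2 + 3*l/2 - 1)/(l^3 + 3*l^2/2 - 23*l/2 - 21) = (2*l - 1)/(2*l^2 - l - 21)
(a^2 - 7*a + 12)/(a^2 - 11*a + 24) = (a - 4)/(a - 8)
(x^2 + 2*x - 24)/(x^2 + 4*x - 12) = (x - 4)/(x - 2)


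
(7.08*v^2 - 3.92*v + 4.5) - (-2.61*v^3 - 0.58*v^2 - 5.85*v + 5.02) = 2.61*v^3 + 7.66*v^2 + 1.93*v - 0.52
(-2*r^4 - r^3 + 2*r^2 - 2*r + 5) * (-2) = 4*r^4 + 2*r^3 - 4*r^2 + 4*r - 10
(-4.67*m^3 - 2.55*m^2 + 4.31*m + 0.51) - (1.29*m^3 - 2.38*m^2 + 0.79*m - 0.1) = -5.96*m^3 - 0.17*m^2 + 3.52*m + 0.61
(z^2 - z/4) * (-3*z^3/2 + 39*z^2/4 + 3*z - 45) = -3*z^5/2 + 81*z^4/8 + 9*z^3/16 - 183*z^2/4 + 45*z/4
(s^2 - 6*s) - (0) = s^2 - 6*s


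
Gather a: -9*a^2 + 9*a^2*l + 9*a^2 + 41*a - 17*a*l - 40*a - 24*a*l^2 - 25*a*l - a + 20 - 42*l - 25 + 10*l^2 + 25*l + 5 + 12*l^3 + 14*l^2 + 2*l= 9*a^2*l + a*(-24*l^2 - 42*l) + 12*l^3 + 24*l^2 - 15*l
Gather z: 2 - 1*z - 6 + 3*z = 2*z - 4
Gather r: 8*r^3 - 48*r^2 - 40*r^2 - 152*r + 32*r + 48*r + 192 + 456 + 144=8*r^3 - 88*r^2 - 72*r + 792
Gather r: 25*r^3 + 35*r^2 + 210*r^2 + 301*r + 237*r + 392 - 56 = 25*r^3 + 245*r^2 + 538*r + 336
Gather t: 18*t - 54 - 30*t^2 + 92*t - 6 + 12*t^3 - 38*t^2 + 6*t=12*t^3 - 68*t^2 + 116*t - 60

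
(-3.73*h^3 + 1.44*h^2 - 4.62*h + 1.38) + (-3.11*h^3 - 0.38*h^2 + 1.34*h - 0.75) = -6.84*h^3 + 1.06*h^2 - 3.28*h + 0.63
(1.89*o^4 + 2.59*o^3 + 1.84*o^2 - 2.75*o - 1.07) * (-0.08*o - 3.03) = -0.1512*o^5 - 5.9339*o^4 - 7.9949*o^3 - 5.3552*o^2 + 8.4181*o + 3.2421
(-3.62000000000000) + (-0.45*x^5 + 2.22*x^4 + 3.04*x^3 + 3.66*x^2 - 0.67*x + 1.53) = -0.45*x^5 + 2.22*x^4 + 3.04*x^3 + 3.66*x^2 - 0.67*x - 2.09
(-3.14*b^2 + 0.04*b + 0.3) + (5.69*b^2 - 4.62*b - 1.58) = 2.55*b^2 - 4.58*b - 1.28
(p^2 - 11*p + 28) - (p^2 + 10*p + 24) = 4 - 21*p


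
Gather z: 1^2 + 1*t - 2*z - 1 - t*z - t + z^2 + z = z^2 + z*(-t - 1)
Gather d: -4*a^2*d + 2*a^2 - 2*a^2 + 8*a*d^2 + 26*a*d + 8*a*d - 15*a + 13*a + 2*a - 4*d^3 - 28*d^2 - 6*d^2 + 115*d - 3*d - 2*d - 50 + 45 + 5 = -4*d^3 + d^2*(8*a - 34) + d*(-4*a^2 + 34*a + 110)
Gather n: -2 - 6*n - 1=-6*n - 3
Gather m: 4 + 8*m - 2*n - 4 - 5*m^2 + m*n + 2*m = -5*m^2 + m*(n + 10) - 2*n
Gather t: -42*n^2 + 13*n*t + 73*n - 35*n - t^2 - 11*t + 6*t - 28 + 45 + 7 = -42*n^2 + 38*n - t^2 + t*(13*n - 5) + 24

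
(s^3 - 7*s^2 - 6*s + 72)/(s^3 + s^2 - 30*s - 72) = (s - 4)/(s + 4)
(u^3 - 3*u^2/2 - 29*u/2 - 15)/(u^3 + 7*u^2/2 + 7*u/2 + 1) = (2*u^2 - 7*u - 15)/(2*u^2 + 3*u + 1)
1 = 1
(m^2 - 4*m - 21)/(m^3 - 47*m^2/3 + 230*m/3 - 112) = 3*(m + 3)/(3*m^2 - 26*m + 48)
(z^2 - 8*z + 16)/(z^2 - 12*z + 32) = (z - 4)/(z - 8)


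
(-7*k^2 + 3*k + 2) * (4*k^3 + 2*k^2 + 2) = -28*k^5 - 2*k^4 + 14*k^3 - 10*k^2 + 6*k + 4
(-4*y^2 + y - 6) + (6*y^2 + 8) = 2*y^2 + y + 2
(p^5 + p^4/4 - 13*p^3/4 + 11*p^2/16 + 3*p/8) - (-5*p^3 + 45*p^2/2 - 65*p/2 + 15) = p^5 + p^4/4 + 7*p^3/4 - 349*p^2/16 + 263*p/8 - 15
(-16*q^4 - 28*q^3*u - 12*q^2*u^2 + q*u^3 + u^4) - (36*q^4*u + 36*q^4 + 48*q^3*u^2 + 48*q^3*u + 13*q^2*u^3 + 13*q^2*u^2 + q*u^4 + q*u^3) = -36*q^4*u - 52*q^4 - 48*q^3*u^2 - 76*q^3*u - 13*q^2*u^3 - 25*q^2*u^2 - q*u^4 + u^4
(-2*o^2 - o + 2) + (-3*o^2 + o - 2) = -5*o^2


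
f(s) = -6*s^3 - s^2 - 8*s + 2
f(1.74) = -46.56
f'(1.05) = -29.94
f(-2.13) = 72.48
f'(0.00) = -8.00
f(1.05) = -14.45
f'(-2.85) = -148.50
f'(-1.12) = -28.34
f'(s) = -18*s^2 - 2*s - 8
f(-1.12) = 18.14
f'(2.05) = -87.74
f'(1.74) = -65.98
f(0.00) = 2.00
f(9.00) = -4525.00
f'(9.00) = -1484.00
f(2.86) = -169.42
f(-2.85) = 155.57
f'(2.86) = -160.95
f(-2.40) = 98.38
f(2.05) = -70.29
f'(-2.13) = -85.40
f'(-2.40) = -106.88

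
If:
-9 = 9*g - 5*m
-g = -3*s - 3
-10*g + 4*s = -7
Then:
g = 9/26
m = 63/26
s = -23/26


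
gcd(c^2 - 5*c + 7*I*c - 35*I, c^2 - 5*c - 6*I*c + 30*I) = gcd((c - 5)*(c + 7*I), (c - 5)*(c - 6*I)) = c - 5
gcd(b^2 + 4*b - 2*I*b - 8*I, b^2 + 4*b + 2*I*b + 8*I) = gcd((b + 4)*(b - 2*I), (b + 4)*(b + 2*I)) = b + 4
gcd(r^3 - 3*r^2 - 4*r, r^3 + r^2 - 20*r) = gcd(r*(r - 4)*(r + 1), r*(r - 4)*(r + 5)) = r^2 - 4*r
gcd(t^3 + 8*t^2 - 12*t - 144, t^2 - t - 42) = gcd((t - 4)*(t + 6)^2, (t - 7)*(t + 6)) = t + 6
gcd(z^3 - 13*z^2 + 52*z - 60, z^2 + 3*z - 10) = z - 2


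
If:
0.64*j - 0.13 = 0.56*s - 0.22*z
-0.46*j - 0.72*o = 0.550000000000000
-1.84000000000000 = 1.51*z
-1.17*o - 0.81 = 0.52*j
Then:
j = -0.37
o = -0.53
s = -1.13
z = -1.22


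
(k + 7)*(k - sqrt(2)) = k^2 - sqrt(2)*k + 7*k - 7*sqrt(2)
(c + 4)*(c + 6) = c^2 + 10*c + 24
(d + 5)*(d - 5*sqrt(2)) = d^2 - 5*sqrt(2)*d + 5*d - 25*sqrt(2)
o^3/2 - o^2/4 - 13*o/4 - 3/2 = (o/2 + 1)*(o - 3)*(o + 1/2)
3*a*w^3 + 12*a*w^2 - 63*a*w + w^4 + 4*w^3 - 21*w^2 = w*(3*a + w)*(w - 3)*(w + 7)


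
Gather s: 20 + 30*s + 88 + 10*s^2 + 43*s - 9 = 10*s^2 + 73*s + 99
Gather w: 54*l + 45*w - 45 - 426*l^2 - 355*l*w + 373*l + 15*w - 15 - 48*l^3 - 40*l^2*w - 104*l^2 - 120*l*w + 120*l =-48*l^3 - 530*l^2 + 547*l + w*(-40*l^2 - 475*l + 60) - 60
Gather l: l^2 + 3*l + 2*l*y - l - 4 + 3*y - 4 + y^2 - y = l^2 + l*(2*y + 2) + y^2 + 2*y - 8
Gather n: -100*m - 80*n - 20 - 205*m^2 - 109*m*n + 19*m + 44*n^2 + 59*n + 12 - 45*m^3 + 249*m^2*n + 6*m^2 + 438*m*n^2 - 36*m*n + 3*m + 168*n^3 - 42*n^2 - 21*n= -45*m^3 - 199*m^2 - 78*m + 168*n^3 + n^2*(438*m + 2) + n*(249*m^2 - 145*m - 42) - 8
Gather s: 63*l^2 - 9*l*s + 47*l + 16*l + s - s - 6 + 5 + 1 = 63*l^2 - 9*l*s + 63*l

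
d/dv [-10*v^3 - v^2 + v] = -30*v^2 - 2*v + 1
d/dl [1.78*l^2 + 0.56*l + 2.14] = 3.56*l + 0.56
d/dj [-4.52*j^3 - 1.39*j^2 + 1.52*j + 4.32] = -13.56*j^2 - 2.78*j + 1.52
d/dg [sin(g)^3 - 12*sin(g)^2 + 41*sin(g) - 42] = (3*sin(g)^2 - 24*sin(g) + 41)*cos(g)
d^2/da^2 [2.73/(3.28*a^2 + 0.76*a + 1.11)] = (-58.740864*a^2 - 13.610688*a + 2.73*(6.56*a + 0.76)*(13.12*a + 1.52) - 19.878768)/(3.28*a^2 + 0.76*a + 1.11)^3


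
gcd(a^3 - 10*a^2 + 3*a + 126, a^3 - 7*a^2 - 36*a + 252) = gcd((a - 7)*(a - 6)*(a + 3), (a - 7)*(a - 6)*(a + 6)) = a^2 - 13*a + 42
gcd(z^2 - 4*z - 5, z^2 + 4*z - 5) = 1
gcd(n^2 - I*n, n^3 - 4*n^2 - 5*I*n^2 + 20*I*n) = n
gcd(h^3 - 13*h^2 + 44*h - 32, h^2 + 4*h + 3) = 1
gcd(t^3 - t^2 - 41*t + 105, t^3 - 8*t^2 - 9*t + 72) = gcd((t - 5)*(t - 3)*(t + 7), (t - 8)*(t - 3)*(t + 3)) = t - 3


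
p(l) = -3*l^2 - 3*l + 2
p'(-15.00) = 87.00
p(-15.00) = -628.00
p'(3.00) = -21.00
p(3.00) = -34.00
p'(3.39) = -23.34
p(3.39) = -42.65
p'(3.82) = -25.92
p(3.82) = -53.24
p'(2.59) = -18.54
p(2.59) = -25.89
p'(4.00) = -27.00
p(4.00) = -58.00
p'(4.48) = -29.88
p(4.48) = -71.65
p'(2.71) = -19.26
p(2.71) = -28.16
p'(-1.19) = 4.14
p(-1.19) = 1.32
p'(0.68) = -7.08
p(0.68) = -1.43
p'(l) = -6*l - 3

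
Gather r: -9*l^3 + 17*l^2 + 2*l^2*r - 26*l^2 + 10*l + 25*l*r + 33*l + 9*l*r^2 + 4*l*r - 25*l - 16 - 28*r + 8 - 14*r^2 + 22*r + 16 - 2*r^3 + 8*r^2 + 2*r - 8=-9*l^3 - 9*l^2 + 18*l - 2*r^3 + r^2*(9*l - 6) + r*(2*l^2 + 29*l - 4)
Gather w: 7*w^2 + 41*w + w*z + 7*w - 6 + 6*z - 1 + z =7*w^2 + w*(z + 48) + 7*z - 7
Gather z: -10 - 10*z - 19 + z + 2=-9*z - 27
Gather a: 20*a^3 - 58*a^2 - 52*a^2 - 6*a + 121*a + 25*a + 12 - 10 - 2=20*a^3 - 110*a^2 + 140*a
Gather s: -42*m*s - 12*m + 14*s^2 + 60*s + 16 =-12*m + 14*s^2 + s*(60 - 42*m) + 16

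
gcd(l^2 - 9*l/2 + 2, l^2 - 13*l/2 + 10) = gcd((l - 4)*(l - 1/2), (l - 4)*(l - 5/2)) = l - 4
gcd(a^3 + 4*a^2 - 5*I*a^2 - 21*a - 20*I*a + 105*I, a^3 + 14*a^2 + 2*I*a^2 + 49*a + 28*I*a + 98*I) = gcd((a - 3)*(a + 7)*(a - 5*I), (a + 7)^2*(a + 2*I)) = a + 7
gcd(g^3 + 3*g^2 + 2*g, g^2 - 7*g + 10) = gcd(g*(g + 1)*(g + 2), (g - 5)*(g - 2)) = 1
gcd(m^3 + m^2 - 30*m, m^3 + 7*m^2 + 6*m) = m^2 + 6*m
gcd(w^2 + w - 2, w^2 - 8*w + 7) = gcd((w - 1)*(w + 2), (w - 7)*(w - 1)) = w - 1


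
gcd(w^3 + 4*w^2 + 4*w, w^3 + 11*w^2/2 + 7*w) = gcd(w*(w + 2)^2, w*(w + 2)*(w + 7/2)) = w^2 + 2*w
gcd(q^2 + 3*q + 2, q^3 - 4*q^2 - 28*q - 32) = q + 2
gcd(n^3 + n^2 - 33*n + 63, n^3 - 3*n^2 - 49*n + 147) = n^2 + 4*n - 21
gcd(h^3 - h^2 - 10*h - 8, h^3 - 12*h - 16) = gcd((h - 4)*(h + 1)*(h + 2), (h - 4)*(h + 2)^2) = h^2 - 2*h - 8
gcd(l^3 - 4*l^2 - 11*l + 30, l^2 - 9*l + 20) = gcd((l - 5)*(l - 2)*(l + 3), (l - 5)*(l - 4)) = l - 5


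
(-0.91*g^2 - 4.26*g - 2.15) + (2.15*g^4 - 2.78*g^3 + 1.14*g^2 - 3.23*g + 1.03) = 2.15*g^4 - 2.78*g^3 + 0.23*g^2 - 7.49*g - 1.12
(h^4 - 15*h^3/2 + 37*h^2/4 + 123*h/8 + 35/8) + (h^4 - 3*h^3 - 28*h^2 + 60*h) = 2*h^4 - 21*h^3/2 - 75*h^2/4 + 603*h/8 + 35/8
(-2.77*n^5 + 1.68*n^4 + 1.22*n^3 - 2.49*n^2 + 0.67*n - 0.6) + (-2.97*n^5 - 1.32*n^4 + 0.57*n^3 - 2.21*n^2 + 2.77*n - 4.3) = -5.74*n^5 + 0.36*n^4 + 1.79*n^3 - 4.7*n^2 + 3.44*n - 4.9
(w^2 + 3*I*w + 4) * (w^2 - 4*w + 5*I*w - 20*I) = w^4 - 4*w^3 + 8*I*w^3 - 11*w^2 - 32*I*w^2 + 44*w + 20*I*w - 80*I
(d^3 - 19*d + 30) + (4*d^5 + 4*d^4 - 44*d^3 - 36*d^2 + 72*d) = 4*d^5 + 4*d^4 - 43*d^3 - 36*d^2 + 53*d + 30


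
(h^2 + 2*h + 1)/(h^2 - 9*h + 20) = (h^2 + 2*h + 1)/(h^2 - 9*h + 20)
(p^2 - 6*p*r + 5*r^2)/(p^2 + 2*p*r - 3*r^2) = (p - 5*r)/(p + 3*r)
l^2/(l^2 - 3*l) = l/(l - 3)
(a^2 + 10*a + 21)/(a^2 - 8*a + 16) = (a^2 + 10*a + 21)/(a^2 - 8*a + 16)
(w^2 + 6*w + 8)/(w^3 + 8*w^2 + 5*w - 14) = (w + 4)/(w^2 + 6*w - 7)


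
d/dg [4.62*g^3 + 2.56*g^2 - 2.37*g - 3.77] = 13.86*g^2 + 5.12*g - 2.37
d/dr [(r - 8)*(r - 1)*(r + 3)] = 3*r^2 - 12*r - 19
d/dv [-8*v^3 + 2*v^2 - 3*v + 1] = -24*v^2 + 4*v - 3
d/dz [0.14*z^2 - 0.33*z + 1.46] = 0.28*z - 0.33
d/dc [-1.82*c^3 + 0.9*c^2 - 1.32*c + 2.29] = -5.46*c^2 + 1.8*c - 1.32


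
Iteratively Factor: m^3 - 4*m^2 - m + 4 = (m - 4)*(m^2 - 1) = (m - 4)*(m - 1)*(m + 1)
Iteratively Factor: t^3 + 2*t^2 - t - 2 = (t + 1)*(t^2 + t - 2) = (t - 1)*(t + 1)*(t + 2)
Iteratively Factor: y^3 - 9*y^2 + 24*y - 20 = (y - 2)*(y^2 - 7*y + 10) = (y - 5)*(y - 2)*(y - 2)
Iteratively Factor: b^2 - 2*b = (b - 2)*(b)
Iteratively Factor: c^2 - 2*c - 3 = (c + 1)*(c - 3)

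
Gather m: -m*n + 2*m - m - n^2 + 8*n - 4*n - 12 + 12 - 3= m*(1 - n) - n^2 + 4*n - 3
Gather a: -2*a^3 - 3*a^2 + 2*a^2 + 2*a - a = -2*a^3 - a^2 + a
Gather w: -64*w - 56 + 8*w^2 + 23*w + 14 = 8*w^2 - 41*w - 42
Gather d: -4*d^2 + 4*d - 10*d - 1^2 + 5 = -4*d^2 - 6*d + 4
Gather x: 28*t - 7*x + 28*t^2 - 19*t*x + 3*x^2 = 28*t^2 + 28*t + 3*x^2 + x*(-19*t - 7)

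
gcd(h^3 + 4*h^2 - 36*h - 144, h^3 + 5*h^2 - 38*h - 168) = h^2 - 2*h - 24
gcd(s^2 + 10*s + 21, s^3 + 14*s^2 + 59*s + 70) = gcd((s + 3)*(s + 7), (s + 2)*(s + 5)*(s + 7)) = s + 7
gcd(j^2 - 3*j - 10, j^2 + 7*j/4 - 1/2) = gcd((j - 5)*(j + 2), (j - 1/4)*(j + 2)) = j + 2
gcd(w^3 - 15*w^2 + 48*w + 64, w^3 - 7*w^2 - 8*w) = w^2 - 7*w - 8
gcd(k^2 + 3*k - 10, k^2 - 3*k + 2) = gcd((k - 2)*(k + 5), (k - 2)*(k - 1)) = k - 2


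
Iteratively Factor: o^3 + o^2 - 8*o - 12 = (o + 2)*(o^2 - o - 6) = (o - 3)*(o + 2)*(o + 2)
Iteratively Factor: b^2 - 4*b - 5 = (b + 1)*(b - 5)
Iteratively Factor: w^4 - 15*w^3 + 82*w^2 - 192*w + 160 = (w - 2)*(w^3 - 13*w^2 + 56*w - 80) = (w - 4)*(w - 2)*(w^2 - 9*w + 20) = (w - 5)*(w - 4)*(w - 2)*(w - 4)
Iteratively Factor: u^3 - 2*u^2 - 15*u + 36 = (u - 3)*(u^2 + u - 12) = (u - 3)^2*(u + 4)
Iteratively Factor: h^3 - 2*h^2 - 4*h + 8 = (h - 2)*(h^2 - 4) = (h - 2)^2*(h + 2)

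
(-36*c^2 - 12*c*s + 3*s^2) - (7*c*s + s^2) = -36*c^2 - 19*c*s + 2*s^2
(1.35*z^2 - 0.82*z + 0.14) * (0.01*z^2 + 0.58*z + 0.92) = 0.0135*z^4 + 0.7748*z^3 + 0.7678*z^2 - 0.6732*z + 0.1288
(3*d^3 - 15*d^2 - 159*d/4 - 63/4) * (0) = 0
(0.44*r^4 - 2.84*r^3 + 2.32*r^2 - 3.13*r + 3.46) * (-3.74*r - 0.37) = -1.6456*r^5 + 10.4588*r^4 - 7.626*r^3 + 10.8478*r^2 - 11.7823*r - 1.2802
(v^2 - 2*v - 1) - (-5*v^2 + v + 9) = 6*v^2 - 3*v - 10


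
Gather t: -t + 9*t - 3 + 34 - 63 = 8*t - 32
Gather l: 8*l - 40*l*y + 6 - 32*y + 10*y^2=l*(8 - 40*y) + 10*y^2 - 32*y + 6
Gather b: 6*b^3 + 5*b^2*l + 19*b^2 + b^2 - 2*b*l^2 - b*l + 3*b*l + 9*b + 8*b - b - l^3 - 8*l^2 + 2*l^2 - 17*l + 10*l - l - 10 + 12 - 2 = 6*b^3 + b^2*(5*l + 20) + b*(-2*l^2 + 2*l + 16) - l^3 - 6*l^2 - 8*l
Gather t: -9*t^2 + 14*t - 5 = -9*t^2 + 14*t - 5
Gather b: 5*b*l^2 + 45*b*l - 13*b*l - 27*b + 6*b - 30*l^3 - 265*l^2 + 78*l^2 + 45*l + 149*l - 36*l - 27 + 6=b*(5*l^2 + 32*l - 21) - 30*l^3 - 187*l^2 + 158*l - 21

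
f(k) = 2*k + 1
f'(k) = 2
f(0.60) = 2.20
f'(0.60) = 2.00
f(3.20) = 7.40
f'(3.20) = 2.00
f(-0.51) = -0.02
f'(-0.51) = 2.00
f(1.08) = 3.16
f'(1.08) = 2.00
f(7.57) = 16.14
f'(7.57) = 2.00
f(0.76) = 2.52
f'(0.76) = 2.00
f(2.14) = 5.28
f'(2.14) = 2.00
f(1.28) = 3.56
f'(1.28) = 2.00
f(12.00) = 25.00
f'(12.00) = 2.00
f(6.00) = 13.00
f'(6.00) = 2.00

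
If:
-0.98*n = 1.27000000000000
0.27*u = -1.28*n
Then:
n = -1.30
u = 6.14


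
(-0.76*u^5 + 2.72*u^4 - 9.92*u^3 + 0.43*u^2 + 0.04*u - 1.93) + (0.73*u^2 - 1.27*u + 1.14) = -0.76*u^5 + 2.72*u^4 - 9.92*u^3 + 1.16*u^2 - 1.23*u - 0.79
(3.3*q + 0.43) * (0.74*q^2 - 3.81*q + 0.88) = 2.442*q^3 - 12.2548*q^2 + 1.2657*q + 0.3784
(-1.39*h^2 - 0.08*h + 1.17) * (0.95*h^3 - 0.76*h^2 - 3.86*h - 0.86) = -1.3205*h^5 + 0.9804*h^4 + 6.5377*h^3 + 0.615*h^2 - 4.4474*h - 1.0062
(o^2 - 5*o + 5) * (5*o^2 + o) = 5*o^4 - 24*o^3 + 20*o^2 + 5*o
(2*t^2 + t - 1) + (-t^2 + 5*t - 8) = t^2 + 6*t - 9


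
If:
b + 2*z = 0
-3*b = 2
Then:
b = -2/3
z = 1/3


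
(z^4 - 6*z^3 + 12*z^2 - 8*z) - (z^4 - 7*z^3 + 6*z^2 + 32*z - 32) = z^3 + 6*z^2 - 40*z + 32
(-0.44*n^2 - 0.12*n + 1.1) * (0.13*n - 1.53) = -0.0572*n^3 + 0.6576*n^2 + 0.3266*n - 1.683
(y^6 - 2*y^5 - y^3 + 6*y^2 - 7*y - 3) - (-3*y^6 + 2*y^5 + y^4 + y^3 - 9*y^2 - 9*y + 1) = 4*y^6 - 4*y^5 - y^4 - 2*y^3 + 15*y^2 + 2*y - 4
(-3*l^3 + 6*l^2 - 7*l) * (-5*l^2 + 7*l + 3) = 15*l^5 - 51*l^4 + 68*l^3 - 31*l^2 - 21*l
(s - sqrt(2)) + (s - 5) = 2*s - 5 - sqrt(2)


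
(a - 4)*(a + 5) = a^2 + a - 20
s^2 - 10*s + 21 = (s - 7)*(s - 3)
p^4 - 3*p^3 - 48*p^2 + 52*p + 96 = (p - 8)*(p - 2)*(p + 1)*(p + 6)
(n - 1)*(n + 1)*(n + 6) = n^3 + 6*n^2 - n - 6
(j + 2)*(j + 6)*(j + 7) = j^3 + 15*j^2 + 68*j + 84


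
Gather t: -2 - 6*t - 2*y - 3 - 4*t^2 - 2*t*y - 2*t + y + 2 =-4*t^2 + t*(-2*y - 8) - y - 3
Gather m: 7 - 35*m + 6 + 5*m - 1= 12 - 30*m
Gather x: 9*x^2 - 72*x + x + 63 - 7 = 9*x^2 - 71*x + 56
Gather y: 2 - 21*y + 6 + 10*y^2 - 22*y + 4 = 10*y^2 - 43*y + 12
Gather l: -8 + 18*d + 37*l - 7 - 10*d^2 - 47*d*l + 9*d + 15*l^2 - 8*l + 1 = -10*d^2 + 27*d + 15*l^2 + l*(29 - 47*d) - 14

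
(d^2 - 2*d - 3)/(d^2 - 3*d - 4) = (d - 3)/(d - 4)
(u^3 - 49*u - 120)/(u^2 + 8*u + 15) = u - 8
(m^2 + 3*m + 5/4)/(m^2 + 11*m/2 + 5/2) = (m + 5/2)/(m + 5)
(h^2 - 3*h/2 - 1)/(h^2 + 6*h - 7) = (h^2 - 3*h/2 - 1)/(h^2 + 6*h - 7)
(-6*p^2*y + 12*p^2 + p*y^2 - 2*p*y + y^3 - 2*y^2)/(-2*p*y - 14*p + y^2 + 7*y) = (3*p*y - 6*p + y^2 - 2*y)/(y + 7)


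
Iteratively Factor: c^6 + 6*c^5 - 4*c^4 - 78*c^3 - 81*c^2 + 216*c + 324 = (c + 2)*(c^5 + 4*c^4 - 12*c^3 - 54*c^2 + 27*c + 162) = (c - 2)*(c + 2)*(c^4 + 6*c^3 - 54*c - 81) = (c - 3)*(c - 2)*(c + 2)*(c^3 + 9*c^2 + 27*c + 27) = (c - 3)*(c - 2)*(c + 2)*(c + 3)*(c^2 + 6*c + 9) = (c - 3)*(c - 2)*(c + 2)*(c + 3)^2*(c + 3)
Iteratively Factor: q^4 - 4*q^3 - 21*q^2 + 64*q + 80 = (q - 4)*(q^3 - 21*q - 20) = (q - 5)*(q - 4)*(q^2 + 5*q + 4) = (q - 5)*(q - 4)*(q + 1)*(q + 4)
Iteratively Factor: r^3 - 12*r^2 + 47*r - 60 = (r - 5)*(r^2 - 7*r + 12) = (r - 5)*(r - 3)*(r - 4)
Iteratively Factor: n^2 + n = (n + 1)*(n)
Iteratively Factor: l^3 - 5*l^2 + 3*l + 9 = (l - 3)*(l^2 - 2*l - 3) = (l - 3)*(l + 1)*(l - 3)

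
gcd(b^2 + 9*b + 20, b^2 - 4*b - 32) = b + 4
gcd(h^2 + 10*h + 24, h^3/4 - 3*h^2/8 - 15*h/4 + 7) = h + 4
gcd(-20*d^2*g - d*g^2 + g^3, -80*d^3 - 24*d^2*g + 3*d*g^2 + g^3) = 20*d^2 + d*g - g^2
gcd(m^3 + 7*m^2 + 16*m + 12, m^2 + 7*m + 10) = m + 2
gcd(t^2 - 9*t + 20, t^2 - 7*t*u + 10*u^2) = 1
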